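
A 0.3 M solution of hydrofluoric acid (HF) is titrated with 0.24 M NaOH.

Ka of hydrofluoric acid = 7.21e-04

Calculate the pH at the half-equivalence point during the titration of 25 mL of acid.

At half-equivalence [HA] = [A⁻], so Henderson-Hasselbalch gives pH = pKa = -log(7.21e-04) = 3.14.

pH = pKa = 3.14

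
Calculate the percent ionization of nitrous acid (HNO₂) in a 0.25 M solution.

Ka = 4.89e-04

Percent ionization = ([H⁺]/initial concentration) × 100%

Using Ka equilibrium: x² + Ka×x - Ka×C = 0. Solving: [H⁺] = 1.0815e-02. Percent = (1.0815e-02/0.25) × 100

Percent ionization = 4.33%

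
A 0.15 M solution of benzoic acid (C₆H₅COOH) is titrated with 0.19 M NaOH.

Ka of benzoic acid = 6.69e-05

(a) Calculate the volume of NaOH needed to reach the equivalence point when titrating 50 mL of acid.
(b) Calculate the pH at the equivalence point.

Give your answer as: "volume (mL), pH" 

moles acid = 0.15 × 50/1000 = 0.0075 mol; V_base = moles/0.19 × 1000 = 39.5 mL. At equivalence only the conjugate base is present: [A⁻] = 0.0075/0.089 = 8.3824e-02 M. Kb = Kw/Ka = 1.49e-10; [OH⁻] = √(Kb × [A⁻]) = 3.5397e-06; pOH = 5.45; pH = 14 - pOH = 8.55.

V = 39.5 mL, pH = 8.55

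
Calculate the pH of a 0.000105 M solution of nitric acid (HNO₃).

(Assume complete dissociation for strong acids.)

[H⁺] = 0.000105 M for strong acid. pH = -log[H⁺] = -log(0.000105)

pH = 3.98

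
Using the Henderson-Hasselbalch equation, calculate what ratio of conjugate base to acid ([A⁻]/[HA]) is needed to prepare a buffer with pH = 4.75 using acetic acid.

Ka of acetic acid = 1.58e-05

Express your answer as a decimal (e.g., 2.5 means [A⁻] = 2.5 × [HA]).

pKa = -log(1.58e-05) = 4.8013. pH = pKa + log([A⁻]/[HA]), so log([A⁻]/[HA]) = pH − pKa = 4.75 − 4.8013 = -0.0513. [A⁻]/[HA] = 10^(-0.0513) = 0.888

[A⁻]/[HA] = 0.888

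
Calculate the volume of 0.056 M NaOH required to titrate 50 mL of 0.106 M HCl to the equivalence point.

At equivalence: moles acid = moles base. moles HCl = 0.106 × 50/1000 = 0.0053 mol. V_base = moles / 0.056 × 1000 = 94.6 mL.

V_{base} = 94.6 mL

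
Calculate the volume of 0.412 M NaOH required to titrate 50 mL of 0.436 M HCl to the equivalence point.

At equivalence: moles acid = moles base. moles HCl = 0.436 × 50/1000 = 0.0218 mol. V_base = moles / 0.412 × 1000 = 52.9 mL.

V_{base} = 52.9 mL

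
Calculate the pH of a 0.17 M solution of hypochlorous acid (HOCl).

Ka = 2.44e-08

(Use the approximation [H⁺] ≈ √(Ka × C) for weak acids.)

[H⁺] = √(Ka × C) = √(2.44e-08 × 0.17) = 6.4405e-05. pH = -log(6.4405e-05)

pH = 4.19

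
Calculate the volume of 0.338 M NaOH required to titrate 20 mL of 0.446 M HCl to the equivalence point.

At equivalence: moles acid = moles base. moles HCl = 0.446 × 20/1000 = 0.00892 mol. V_base = moles / 0.338 × 1000 = 26.4 mL.

V_{base} = 26.4 mL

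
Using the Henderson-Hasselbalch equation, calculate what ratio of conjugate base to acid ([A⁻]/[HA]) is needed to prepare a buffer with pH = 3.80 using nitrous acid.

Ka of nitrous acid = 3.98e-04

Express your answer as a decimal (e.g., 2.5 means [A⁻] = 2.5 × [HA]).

pKa = -log(3.98e-04) = 3.4001. pH = pKa + log([A⁻]/[HA]), so log([A⁻]/[HA]) = pH − pKa = 3.80 − 3.4001 = 0.3999. [A⁻]/[HA] = 10^(0.3999) = 2.51

[A⁻]/[HA] = 2.51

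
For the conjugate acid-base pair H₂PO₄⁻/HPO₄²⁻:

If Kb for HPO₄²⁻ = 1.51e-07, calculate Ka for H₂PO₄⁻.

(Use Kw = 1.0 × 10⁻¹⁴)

For a conjugate pair Ka × Kb = Kw, so Ka = Kw/Kb = 1.0 × 10⁻¹⁴ / 1.51e-07 = 6.62e-08.

K_a = 6.62e-08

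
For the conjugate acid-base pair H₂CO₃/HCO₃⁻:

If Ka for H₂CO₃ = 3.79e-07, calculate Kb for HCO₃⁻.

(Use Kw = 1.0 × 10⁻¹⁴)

For a conjugate pair Ka × Kb = Kw, so Kb = Kw/Ka = 1.0 × 10⁻¹⁴ / 3.79e-07 = 2.64e-08.

K_b = 2.64e-08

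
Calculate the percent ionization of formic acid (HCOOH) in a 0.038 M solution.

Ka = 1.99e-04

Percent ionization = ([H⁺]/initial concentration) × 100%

Using Ka equilibrium: x² + Ka×x - Ka×C = 0. Solving: [H⁺] = 2.6522e-03. Percent = (2.6522e-03/0.038) × 100

Percent ionization = 6.98%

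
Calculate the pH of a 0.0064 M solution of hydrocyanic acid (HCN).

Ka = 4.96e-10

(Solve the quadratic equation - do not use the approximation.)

x² + Ka×x - Ka×C = 0. Using quadratic formula: [H⁺] = 1.7814e-06

pH = 5.75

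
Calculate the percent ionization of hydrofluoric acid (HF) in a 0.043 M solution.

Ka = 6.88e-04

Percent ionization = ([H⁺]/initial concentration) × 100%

Using Ka equilibrium: x² + Ka×x - Ka×C = 0. Solving: [H⁺] = 5.1060e-03. Percent = (5.1060e-03/0.043) × 100

Percent ionization = 11.9%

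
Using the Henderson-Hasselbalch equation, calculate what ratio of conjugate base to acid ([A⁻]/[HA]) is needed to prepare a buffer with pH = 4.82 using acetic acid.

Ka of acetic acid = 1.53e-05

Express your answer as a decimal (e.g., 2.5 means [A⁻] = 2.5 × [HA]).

pKa = -log(1.53e-05) = 4.8153. pH = pKa + log([A⁻]/[HA]), so log([A⁻]/[HA]) = pH − pKa = 4.82 − 4.8153 = 0.0047. [A⁻]/[HA] = 10^(0.0047) = 1.01

[A⁻]/[HA] = 1.01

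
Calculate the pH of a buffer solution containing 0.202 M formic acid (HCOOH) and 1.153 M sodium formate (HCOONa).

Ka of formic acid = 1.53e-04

pKa = -log(1.53e-04) = 3.82. pH = pKa + log([A⁻]/[HA]) = 3.82 + log(1.153/0.202)

pH = 4.57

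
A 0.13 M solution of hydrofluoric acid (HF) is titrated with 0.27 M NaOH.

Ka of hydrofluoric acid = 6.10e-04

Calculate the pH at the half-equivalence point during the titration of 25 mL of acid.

At half-equivalence [HA] = [A⁻], so Henderson-Hasselbalch gives pH = pKa = -log(6.10e-04) = 3.21.

pH = pKa = 3.21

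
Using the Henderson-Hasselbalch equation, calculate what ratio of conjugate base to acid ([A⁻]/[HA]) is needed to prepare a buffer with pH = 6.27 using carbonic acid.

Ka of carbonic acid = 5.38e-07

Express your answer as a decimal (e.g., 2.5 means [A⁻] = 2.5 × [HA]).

pKa = -log(5.38e-07) = 6.2692. pH = pKa + log([A⁻]/[HA]), so log([A⁻]/[HA]) = pH − pKa = 6.27 − 6.2692 = 0.0008. [A⁻]/[HA] = 10^(0.0008) = 1.00

[A⁻]/[HA] = 1.00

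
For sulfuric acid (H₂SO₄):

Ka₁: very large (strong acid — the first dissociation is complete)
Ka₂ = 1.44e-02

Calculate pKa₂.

pKa₂ = -log(Ka₂) = -log(1.44e-02) = 1.84.

pK_{a2} = 1.84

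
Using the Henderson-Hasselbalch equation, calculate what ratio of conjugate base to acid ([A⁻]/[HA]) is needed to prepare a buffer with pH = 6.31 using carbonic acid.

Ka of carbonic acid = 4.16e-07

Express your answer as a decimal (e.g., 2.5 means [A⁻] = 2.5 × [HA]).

pKa = -log(4.16e-07) = 6.3809. pH = pKa + log([A⁻]/[HA]), so log([A⁻]/[HA]) = pH − pKa = 6.31 − 6.3809 = -0.0709. [A⁻]/[HA] = 10^(-0.0709) = 0.849

[A⁻]/[HA] = 0.849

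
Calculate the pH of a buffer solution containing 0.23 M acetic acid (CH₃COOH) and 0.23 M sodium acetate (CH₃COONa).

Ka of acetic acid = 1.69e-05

pKa = -log(1.69e-05) = 4.77. pH = pKa + log([A⁻]/[HA]) = 4.77 + log(0.23/0.23)

pH = 4.77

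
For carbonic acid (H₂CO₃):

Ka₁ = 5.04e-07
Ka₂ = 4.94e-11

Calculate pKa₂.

pKa₂ = -log(Ka₂) = -log(4.94e-11) = 10.31.

pK_{a2} = 10.31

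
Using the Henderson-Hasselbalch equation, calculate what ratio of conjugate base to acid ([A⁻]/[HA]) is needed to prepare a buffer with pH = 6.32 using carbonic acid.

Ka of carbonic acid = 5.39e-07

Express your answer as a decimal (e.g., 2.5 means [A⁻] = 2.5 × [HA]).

pKa = -log(5.39e-07) = 6.2684. pH = pKa + log([A⁻]/[HA]), so log([A⁻]/[HA]) = pH − pKa = 6.32 − 6.2684 = 0.0516. [A⁻]/[HA] = 10^(0.0516) = 1.13

[A⁻]/[HA] = 1.13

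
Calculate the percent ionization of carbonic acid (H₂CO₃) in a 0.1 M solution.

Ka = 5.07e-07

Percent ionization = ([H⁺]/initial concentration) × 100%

Using Ka equilibrium: x² + Ka×x - Ka×C = 0. Solving: [H⁺] = 2.2491e-04. Percent = (2.2491e-04/0.1) × 100

Percent ionization = 0.225%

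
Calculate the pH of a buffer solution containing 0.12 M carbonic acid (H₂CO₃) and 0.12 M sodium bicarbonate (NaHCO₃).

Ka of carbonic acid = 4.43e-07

pKa = -log(4.43e-07) = 6.35. pH = pKa + log([A⁻]/[HA]) = 6.35 + log(0.12/0.12)

pH = 6.35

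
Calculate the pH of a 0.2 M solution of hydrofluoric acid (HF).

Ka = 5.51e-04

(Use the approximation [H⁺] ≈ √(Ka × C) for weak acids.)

[H⁺] = √(Ka × C) = √(5.51e-04 × 0.2) = 1.0498e-02. pH = -log(1.0498e-02)

pH = 1.98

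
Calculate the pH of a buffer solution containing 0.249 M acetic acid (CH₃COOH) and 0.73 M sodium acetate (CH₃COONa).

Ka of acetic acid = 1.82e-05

pKa = -log(1.82e-05) = 4.74. pH = pKa + log([A⁻]/[HA]) = 4.74 + log(0.73/0.249)

pH = 5.21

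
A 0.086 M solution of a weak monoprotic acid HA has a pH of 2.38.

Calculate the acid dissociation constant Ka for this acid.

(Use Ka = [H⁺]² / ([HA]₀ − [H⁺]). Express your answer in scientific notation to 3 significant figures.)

[H⁺] = 10^(−pH) = 10^(−2.38) = 4.169e-03 M. For HA ⇌ H⁺ + A⁻, Ka = [H⁺][A⁻]/[HA] = [H⁺]² / ([HA]₀ − [H⁺]) = (4.169e-03)² / (0.086 − 4.169e-03) = 2.12e-04.

K_a = 2.12e-04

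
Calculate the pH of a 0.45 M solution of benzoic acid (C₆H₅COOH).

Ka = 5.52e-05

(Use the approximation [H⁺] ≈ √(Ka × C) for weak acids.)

[H⁺] = √(Ka × C) = √(5.52e-05 × 0.45) = 4.9840e-03. pH = -log(4.9840e-03)

pH = 2.30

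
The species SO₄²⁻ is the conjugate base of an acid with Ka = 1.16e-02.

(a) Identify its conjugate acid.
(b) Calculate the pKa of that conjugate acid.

(a) The conjugate acid is formed by adding one H⁺ to SO₄²⁻, giving HSO₄⁻. (b) pKa = -log(Ka) = -log(1.16e-02) = 1.94.

Conjugate acid: HSO₄⁻; pK_a = 1.94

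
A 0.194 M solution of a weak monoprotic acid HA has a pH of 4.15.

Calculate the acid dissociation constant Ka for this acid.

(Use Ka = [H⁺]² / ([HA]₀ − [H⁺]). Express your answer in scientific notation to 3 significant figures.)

[H⁺] = 10^(−pH) = 10^(−4.15) = 7.079e-05 M. For HA ⇌ H⁺ + A⁻, Ka = [H⁺][A⁻]/[HA] = [H⁺]² / ([HA]₀ − [H⁺]) = (7.079e-05)² / (0.194 − 7.079e-05) = 2.58e-08.

K_a = 2.58e-08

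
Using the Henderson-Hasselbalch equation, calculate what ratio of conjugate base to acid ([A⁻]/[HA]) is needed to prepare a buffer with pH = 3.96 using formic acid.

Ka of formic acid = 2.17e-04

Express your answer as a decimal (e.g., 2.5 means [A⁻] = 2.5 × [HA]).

pKa = -log(2.17e-04) = 3.6635. pH = pKa + log([A⁻]/[HA]), so log([A⁻]/[HA]) = pH − pKa = 3.96 − 3.6635 = 0.2965. [A⁻]/[HA] = 10^(0.2965) = 1.98

[A⁻]/[HA] = 1.98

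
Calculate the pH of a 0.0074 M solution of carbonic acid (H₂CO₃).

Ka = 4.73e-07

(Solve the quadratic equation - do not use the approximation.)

x² + Ka×x - Ka×C = 0. Using quadratic formula: [H⁺] = 5.8926e-05

pH = 4.23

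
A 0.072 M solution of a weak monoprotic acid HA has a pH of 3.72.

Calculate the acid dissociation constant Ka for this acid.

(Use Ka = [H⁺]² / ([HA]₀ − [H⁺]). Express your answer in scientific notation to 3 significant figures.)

[H⁺] = 10^(−pH) = 10^(−3.72) = 1.905e-04 M. For HA ⇌ H⁺ + A⁻, Ka = [H⁺][A⁻]/[HA] = [H⁺]² / ([HA]₀ − [H⁺]) = (1.905e-04)² / (0.072 − 1.905e-04) = 5.06e-07.

K_a = 5.06e-07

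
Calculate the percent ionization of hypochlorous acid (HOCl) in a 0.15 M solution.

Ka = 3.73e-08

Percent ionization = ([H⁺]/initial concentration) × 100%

Using Ka equilibrium: x² + Ka×x - Ka×C = 0. Solving: [H⁺] = 7.4781e-05. Percent = (7.4781e-05/0.15) × 100

Percent ionization = 0.0499%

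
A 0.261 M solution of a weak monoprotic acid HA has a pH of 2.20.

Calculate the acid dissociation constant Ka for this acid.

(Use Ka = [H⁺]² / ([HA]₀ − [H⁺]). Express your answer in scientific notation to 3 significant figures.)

[H⁺] = 10^(−pH) = 10^(−2.20) = 6.310e-03 M. For HA ⇌ H⁺ + A⁻, Ka = [H⁺][A⁻]/[HA] = [H⁺]² / ([HA]₀ − [H⁺]) = (6.310e-03)² / (0.261 − 6.310e-03) = 1.56e-04.

K_a = 1.56e-04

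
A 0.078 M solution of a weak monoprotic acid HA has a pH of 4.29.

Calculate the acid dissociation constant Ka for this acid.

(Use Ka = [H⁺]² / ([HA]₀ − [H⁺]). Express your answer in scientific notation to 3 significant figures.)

[H⁺] = 10^(−pH) = 10^(−4.29) = 5.129e-05 M. For HA ⇌ H⁺ + A⁻, Ka = [H⁺][A⁻]/[HA] = [H⁺]² / ([HA]₀ − [H⁺]) = (5.129e-05)² / (0.078 − 5.129e-05) = 3.37e-08.

K_a = 3.37e-08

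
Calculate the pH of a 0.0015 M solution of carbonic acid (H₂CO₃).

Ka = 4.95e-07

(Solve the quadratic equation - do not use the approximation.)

x² + Ka×x - Ka×C = 0. Using quadratic formula: [H⁺] = 2.7002e-05

pH = 4.57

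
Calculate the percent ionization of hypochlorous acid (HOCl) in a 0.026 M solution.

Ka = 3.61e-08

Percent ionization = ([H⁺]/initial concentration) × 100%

Using Ka equilibrium: x² + Ka×x - Ka×C = 0. Solving: [H⁺] = 3.0619e-05. Percent = (3.0619e-05/0.026) × 100

Percent ionization = 0.118%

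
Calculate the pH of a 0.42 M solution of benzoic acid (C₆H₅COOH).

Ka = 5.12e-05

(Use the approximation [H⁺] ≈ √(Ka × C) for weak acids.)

[H⁺] = √(Ka × C) = √(5.12e-05 × 0.42) = 4.6372e-03. pH = -log(4.6372e-03)

pH = 2.33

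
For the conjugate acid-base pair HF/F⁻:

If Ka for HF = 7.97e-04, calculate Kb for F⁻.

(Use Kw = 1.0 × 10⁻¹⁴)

For a conjugate pair Ka × Kb = Kw, so Kb = Kw/Ka = 1.0 × 10⁻¹⁴ / 7.97e-04 = 1.25e-11.

K_b = 1.25e-11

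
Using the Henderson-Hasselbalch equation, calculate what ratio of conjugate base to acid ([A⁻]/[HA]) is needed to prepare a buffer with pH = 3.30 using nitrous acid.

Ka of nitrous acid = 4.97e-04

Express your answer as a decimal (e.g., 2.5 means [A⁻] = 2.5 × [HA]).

pKa = -log(4.97e-04) = 3.3036. pH = pKa + log([A⁻]/[HA]), so log([A⁻]/[HA]) = pH − pKa = 3.30 − 3.3036 = -0.0036. [A⁻]/[HA] = 10^(-0.0036) = 0.992

[A⁻]/[HA] = 0.992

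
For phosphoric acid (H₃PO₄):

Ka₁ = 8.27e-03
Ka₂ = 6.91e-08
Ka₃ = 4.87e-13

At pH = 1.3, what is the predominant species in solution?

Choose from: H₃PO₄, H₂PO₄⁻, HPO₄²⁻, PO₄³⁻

pKa₁ = 2.08, pKa₂ = 7.16, pKa₃ = 12.31. For a polyprotic acid the predominant species crosses at each pKa: below pKa_n the protonated form dominates, above it the deprotonated form does. At pH = 1.3, the predominant species is H₃PO₄.

H₃PO₄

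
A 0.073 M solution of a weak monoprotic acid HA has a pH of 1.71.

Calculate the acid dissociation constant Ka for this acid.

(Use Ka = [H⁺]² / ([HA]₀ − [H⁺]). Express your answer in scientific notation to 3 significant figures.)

[H⁺] = 10^(−pH) = 10^(−1.71) = 1.950e-02 M. For HA ⇌ H⁺ + A⁻, Ka = [H⁺][A⁻]/[HA] = [H⁺]² / ([HA]₀ − [H⁺]) = (1.950e-02)² / (0.073 − 1.950e-02) = 7.11e-03.

K_a = 7.11e-03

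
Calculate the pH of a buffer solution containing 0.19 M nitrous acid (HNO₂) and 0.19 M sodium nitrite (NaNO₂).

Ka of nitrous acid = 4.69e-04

pKa = -log(4.69e-04) = 3.33. pH = pKa + log([A⁻]/[HA]) = 3.33 + log(0.19/0.19)

pH = 3.33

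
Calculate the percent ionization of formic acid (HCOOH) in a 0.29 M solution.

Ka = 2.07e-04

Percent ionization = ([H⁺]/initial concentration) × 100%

Using Ka equilibrium: x² + Ka×x - Ka×C = 0. Solving: [H⁺] = 7.6451e-03. Percent = (7.6451e-03/0.29) × 100

Percent ionization = 2.64%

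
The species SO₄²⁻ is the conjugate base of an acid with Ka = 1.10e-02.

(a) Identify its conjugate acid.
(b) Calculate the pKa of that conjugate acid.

(a) The conjugate acid is formed by adding one H⁺ to SO₄²⁻, giving HSO₄⁻. (b) pKa = -log(Ka) = -log(1.10e-02) = 1.96.

Conjugate acid: HSO₄⁻; pK_a = 1.96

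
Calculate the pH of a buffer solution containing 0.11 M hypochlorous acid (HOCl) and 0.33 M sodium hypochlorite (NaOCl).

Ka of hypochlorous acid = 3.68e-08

pKa = -log(3.68e-08) = 7.43. pH = pKa + log([A⁻]/[HA]) = 7.43 + log(0.33/0.11)

pH = 7.91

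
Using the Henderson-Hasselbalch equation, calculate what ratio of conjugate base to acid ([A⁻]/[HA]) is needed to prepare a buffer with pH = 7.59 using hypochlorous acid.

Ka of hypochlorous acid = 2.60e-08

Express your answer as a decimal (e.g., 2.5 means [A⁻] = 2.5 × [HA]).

pKa = -log(2.60e-08) = 7.5850. pH = pKa + log([A⁻]/[HA]), so log([A⁻]/[HA]) = pH − pKa = 7.59 − 7.5850 = 0.0050. [A⁻]/[HA] = 10^(0.0050) = 1.01

[A⁻]/[HA] = 1.01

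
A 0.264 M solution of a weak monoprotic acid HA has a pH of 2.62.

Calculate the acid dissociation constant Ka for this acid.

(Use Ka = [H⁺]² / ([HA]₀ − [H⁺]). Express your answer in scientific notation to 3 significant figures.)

[H⁺] = 10^(−pH) = 10^(−2.62) = 2.399e-03 M. For HA ⇌ H⁺ + A⁻, Ka = [H⁺][A⁻]/[HA] = [H⁺]² / ([HA]₀ − [H⁺]) = (2.399e-03)² / (0.264 − 2.399e-03) = 2.20e-05.

K_a = 2.20e-05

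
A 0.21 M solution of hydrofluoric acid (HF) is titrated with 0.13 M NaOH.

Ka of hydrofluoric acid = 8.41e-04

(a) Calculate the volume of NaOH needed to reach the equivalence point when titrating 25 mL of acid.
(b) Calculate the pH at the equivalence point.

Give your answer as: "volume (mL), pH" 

moles acid = 0.21 × 25/1000 = 0.00525 mol; V_base = moles/0.13 × 1000 = 40.4 mL. At equivalence only the conjugate base is present: [A⁻] = 0.00525/0.065 = 8.0294e-02 M. Kb = Kw/Ka = 1.19e-11; [OH⁻] = √(Kb × [A⁻]) = 9.7711e-07; pOH = 6.01; pH = 14 - pOH = 7.99.

V = 40.4 mL, pH = 7.99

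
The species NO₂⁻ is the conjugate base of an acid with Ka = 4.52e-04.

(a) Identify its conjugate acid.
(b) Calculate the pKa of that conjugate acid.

(a) The conjugate acid is formed by adding one H⁺ to NO₂⁻, giving HNO₂. (b) pKa = -log(Ka) = -log(4.52e-04) = 3.34.

Conjugate acid: HNO₂; pK_a = 3.34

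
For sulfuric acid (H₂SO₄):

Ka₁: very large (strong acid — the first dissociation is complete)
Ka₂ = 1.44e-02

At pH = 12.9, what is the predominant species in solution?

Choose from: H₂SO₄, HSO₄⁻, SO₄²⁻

The first dissociation is complete, so H₂SO₄ itself is never the predominant species in water; pKa₂ = -log(1.44e-02) = 1.84. For a polyprotic acid the predominant species crosses at each pKa: below pKa_n the protonated form dominates, above it the deprotonated form does. At pH = 12.9, the predominant species is SO₄²⁻.

SO₄²⁻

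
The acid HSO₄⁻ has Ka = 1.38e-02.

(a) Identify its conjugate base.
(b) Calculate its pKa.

(a) The conjugate base is formed by removing one H⁺ from HSO₄⁻, giving SO₄²⁻. (b) pKa = -log(Ka) = -log(1.38e-02) = 1.86.

Conjugate base: SO₄²⁻; pK_a = 1.86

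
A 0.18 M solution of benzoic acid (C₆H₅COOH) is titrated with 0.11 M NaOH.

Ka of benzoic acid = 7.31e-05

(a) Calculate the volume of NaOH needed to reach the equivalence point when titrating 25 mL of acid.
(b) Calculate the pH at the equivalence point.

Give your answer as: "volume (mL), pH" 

moles acid = 0.18 × 25/1000 = 0.0045 mol; V_base = moles/0.11 × 1000 = 40.9 mL. At equivalence only the conjugate base is present: [A⁻] = 0.0045/0.066 = 6.8276e-02 M. Kb = Kw/Ka = 1.37e-10; [OH⁻] = √(Kb × [A⁻]) = 3.0562e-06; pOH = 5.51; pH = 14 - pOH = 8.49.

V = 40.9 mL, pH = 8.49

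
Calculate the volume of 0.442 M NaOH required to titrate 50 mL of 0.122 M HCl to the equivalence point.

At equivalence: moles acid = moles base. moles HCl = 0.122 × 50/1000 = 0.0061 mol. V_base = moles / 0.442 × 1000 = 13.8 mL.

V_{base} = 13.8 mL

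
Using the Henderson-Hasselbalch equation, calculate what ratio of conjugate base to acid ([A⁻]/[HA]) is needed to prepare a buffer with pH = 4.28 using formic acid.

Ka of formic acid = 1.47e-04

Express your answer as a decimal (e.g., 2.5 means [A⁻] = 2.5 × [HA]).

pKa = -log(1.47e-04) = 3.8327. pH = pKa + log([A⁻]/[HA]), so log([A⁻]/[HA]) = pH − pKa = 4.28 − 3.8327 = 0.4473. [A⁻]/[HA] = 10^(0.4473) = 2.80

[A⁻]/[HA] = 2.80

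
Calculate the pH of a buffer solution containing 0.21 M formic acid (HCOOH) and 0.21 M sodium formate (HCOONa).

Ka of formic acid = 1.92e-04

pKa = -log(1.92e-04) = 3.72. pH = pKa + log([A⁻]/[HA]) = 3.72 + log(0.21/0.21)

pH = 3.72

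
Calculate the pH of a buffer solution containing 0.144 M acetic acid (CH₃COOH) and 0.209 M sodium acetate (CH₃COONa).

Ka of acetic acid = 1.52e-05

pKa = -log(1.52e-05) = 4.82. pH = pKa + log([A⁻]/[HA]) = 4.82 + log(0.209/0.144)

pH = 4.98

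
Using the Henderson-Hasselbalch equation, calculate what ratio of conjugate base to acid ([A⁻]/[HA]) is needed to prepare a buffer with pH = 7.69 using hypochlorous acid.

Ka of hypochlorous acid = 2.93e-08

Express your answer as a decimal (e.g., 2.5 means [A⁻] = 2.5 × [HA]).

pKa = -log(2.93e-08) = 7.5331. pH = pKa + log([A⁻]/[HA]), so log([A⁻]/[HA]) = pH − pKa = 7.69 − 7.5331 = 0.1569. [A⁻]/[HA] = 10^(0.1569) = 1.44

[A⁻]/[HA] = 1.44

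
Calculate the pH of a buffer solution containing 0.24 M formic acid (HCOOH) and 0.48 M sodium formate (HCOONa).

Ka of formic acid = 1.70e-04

pKa = -log(1.70e-04) = 3.77. pH = pKa + log([A⁻]/[HA]) = 3.77 + log(0.48/0.24)

pH = 4.07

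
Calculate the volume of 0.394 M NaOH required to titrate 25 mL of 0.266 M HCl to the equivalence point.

At equivalence: moles acid = moles base. moles HCl = 0.266 × 25/1000 = 0.00665 mol. V_base = moles / 0.394 × 1000 = 16.9 mL.

V_{base} = 16.9 mL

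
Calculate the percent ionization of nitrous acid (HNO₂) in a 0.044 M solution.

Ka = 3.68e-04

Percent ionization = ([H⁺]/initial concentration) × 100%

Using Ka equilibrium: x² + Ka×x - Ka×C = 0. Solving: [H⁺] = 3.8441e-03. Percent = (3.8441e-03/0.044) × 100

Percent ionization = 8.74%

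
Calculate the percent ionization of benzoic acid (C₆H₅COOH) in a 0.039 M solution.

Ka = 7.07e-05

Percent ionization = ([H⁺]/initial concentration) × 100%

Using Ka equilibrium: x² + Ka×x - Ka×C = 0. Solving: [H⁺] = 1.6255e-03. Percent = (1.6255e-03/0.039) × 100

Percent ionization = 4.17%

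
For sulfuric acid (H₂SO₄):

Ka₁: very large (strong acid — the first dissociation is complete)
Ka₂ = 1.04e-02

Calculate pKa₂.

pKa₂ = -log(Ka₂) = -log(1.04e-02) = 1.98.

pK_{a2} = 1.98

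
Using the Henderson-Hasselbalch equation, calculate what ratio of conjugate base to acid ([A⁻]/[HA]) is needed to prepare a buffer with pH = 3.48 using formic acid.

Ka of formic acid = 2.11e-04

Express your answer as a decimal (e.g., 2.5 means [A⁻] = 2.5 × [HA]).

pKa = -log(2.11e-04) = 3.6757. pH = pKa + log([A⁻]/[HA]), so log([A⁻]/[HA]) = pH − pKa = 3.48 − 3.6757 = -0.1957. [A⁻]/[HA] = 10^(-0.1957) = 0.637

[A⁻]/[HA] = 0.637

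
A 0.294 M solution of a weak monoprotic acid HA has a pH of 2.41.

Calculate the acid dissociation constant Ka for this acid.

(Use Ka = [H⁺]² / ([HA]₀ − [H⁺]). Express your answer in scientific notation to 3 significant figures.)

[H⁺] = 10^(−pH) = 10^(−2.41) = 3.890e-03 M. For HA ⇌ H⁺ + A⁻, Ka = [H⁺][A⁻]/[HA] = [H⁺]² / ([HA]₀ − [H⁺]) = (3.890e-03)² / (0.294 − 3.890e-03) = 5.22e-05.

K_a = 5.22e-05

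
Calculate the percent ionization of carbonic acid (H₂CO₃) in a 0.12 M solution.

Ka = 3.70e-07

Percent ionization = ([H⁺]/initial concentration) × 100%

Using Ka equilibrium: x² + Ka×x - Ka×C = 0. Solving: [H⁺] = 2.1053e-04. Percent = (2.1053e-04/0.12) × 100

Percent ionization = 0.175%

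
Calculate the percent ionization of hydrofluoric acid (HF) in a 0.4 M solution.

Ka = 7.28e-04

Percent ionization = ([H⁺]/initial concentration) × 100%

Using Ka equilibrium: x² + Ka×x - Ka×C = 0. Solving: [H⁺] = 1.6704e-02. Percent = (1.6704e-02/0.4) × 100

Percent ionization = 4.18%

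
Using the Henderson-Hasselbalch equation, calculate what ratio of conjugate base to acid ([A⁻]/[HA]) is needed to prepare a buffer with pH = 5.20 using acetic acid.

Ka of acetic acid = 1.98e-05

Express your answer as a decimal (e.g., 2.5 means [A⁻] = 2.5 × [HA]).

pKa = -log(1.98e-05) = 4.7033. pH = pKa + log([A⁻]/[HA]), so log([A⁻]/[HA]) = pH − pKa = 5.20 − 4.7033 = 0.4967. [A⁻]/[HA] = 10^(0.4967) = 3.14

[A⁻]/[HA] = 3.14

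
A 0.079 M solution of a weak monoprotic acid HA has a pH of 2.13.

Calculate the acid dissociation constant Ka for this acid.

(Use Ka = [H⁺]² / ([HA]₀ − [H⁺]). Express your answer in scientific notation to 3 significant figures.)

[H⁺] = 10^(−pH) = 10^(−2.13) = 7.413e-03 M. For HA ⇌ H⁺ + A⁻, Ka = [H⁺][A⁻]/[HA] = [H⁺]² / ([HA]₀ − [H⁺]) = (7.413e-03)² / (0.079 − 7.413e-03) = 7.68e-04.

K_a = 7.68e-04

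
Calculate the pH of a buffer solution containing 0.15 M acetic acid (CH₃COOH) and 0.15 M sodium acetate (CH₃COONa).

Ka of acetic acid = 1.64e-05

pKa = -log(1.64e-05) = 4.79. pH = pKa + log([A⁻]/[HA]) = 4.79 + log(0.15/0.15)

pH = 4.79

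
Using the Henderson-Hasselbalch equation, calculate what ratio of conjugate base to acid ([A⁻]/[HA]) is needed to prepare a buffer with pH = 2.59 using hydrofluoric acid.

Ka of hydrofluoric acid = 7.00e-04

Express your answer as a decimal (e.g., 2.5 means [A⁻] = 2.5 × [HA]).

pKa = -log(7.00e-04) = 3.1549. pH = pKa + log([A⁻]/[HA]), so log([A⁻]/[HA]) = pH − pKa = 2.59 − 3.1549 = -0.5649. [A⁻]/[HA] = 10^(-0.5649) = 0.272

[A⁻]/[HA] = 0.272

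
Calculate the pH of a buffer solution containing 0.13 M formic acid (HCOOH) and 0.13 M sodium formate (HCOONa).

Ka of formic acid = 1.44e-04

pKa = -log(1.44e-04) = 3.84. pH = pKa + log([A⁻]/[HA]) = 3.84 + log(0.13/0.13)

pH = 3.84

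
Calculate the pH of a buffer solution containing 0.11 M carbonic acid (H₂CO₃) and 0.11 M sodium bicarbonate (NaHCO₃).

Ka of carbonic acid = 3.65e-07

pKa = -log(3.65e-07) = 6.44. pH = pKa + log([A⁻]/[HA]) = 6.44 + log(0.11/0.11)

pH = 6.44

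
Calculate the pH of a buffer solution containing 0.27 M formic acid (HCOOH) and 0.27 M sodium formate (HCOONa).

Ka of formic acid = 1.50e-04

pKa = -log(1.50e-04) = 3.82. pH = pKa + log([A⁻]/[HA]) = 3.82 + log(0.27/0.27)

pH = 3.82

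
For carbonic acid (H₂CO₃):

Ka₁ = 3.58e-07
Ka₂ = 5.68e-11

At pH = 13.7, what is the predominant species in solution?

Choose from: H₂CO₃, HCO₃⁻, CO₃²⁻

pKa₁ = 6.45, pKa₂ = 10.25. For a polyprotic acid the predominant species crosses at each pKa: below pKa_n the protonated form dominates, above it the deprotonated form does. At pH = 13.7, the predominant species is CO₃²⁻.

CO₃²⁻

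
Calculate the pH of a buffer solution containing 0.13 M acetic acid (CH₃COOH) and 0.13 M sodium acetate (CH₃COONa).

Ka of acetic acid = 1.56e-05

pKa = -log(1.56e-05) = 4.81. pH = pKa + log([A⁻]/[HA]) = 4.81 + log(0.13/0.13)

pH = 4.81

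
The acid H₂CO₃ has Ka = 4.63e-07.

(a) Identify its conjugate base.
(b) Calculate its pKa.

(a) The conjugate base is formed by removing one H⁺ from H₂CO₃, giving HCO₃⁻. (b) pKa = -log(Ka) = -log(4.63e-07) = 6.33.

Conjugate base: HCO₃⁻; pK_a = 6.33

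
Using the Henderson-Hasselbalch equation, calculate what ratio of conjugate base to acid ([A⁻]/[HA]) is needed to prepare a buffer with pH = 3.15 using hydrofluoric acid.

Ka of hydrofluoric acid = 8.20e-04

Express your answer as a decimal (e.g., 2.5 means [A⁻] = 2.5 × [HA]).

pKa = -log(8.20e-04) = 3.0862. pH = pKa + log([A⁻]/[HA]), so log([A⁻]/[HA]) = pH − pKa = 3.15 − 3.0862 = 0.0638. [A⁻]/[HA] = 10^(0.0638) = 1.16

[A⁻]/[HA] = 1.16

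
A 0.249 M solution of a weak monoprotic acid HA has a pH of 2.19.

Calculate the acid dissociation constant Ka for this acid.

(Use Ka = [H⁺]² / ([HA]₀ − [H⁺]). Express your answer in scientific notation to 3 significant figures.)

[H⁺] = 10^(−pH) = 10^(−2.19) = 6.457e-03 M. For HA ⇌ H⁺ + A⁻, Ka = [H⁺][A⁻]/[HA] = [H⁺]² / ([HA]₀ − [H⁺]) = (6.457e-03)² / (0.249 − 6.457e-03) = 1.72e-04.

K_a = 1.72e-04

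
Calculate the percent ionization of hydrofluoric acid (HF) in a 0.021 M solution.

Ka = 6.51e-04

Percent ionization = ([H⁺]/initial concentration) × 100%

Using Ka equilibrium: x² + Ka×x - Ka×C = 0. Solving: [H⁺] = 3.3862e-03. Percent = (3.3862e-03/0.021) × 100

Percent ionization = 16.1%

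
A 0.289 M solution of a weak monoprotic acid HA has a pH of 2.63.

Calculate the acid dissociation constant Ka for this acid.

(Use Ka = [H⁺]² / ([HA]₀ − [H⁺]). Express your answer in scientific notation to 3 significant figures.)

[H⁺] = 10^(−pH) = 10^(−2.63) = 2.344e-03 M. For HA ⇌ H⁺ + A⁻, Ka = [H⁺][A⁻]/[HA] = [H⁺]² / ([HA]₀ − [H⁺]) = (2.344e-03)² / (0.289 − 2.344e-03) = 1.92e-05.

K_a = 1.92e-05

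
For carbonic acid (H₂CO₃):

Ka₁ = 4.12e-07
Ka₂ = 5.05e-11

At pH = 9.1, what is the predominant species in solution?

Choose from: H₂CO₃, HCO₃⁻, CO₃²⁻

pKa₁ = 6.39, pKa₂ = 10.30. For a polyprotic acid the predominant species crosses at each pKa: below pKa_n the protonated form dominates, above it the deprotonated form does. At pH = 9.1, the predominant species is HCO₃⁻.

HCO₃⁻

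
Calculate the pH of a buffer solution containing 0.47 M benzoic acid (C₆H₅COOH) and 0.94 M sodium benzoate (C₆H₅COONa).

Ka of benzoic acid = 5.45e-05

pKa = -log(5.45e-05) = 4.26. pH = pKa + log([A⁻]/[HA]) = 4.26 + log(0.94/0.47)

pH = 4.56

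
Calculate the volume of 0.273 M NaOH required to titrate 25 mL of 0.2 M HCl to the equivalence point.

At equivalence: moles acid = moles base. moles HCl = 0.2 × 25/1000 = 0.005 mol. V_base = moles / 0.273 × 1000 = 18.3 mL.

V_{base} = 18.3 mL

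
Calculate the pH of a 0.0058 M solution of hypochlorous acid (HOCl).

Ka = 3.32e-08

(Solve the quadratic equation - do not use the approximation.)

x² + Ka×x - Ka×C = 0. Using quadratic formula: [H⁺] = 1.3860e-05

pH = 4.86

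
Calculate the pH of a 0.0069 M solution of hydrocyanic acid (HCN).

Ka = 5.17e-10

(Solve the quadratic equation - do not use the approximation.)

x² + Ka×x - Ka×C = 0. Using quadratic formula: [H⁺] = 1.8885e-06

pH = 5.72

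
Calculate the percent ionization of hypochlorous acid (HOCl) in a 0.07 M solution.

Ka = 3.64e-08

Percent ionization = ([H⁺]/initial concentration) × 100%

Using Ka equilibrium: x² + Ka×x - Ka×C = 0. Solving: [H⁺] = 5.0460e-05. Percent = (5.0460e-05/0.07) × 100

Percent ionization = 0.0721%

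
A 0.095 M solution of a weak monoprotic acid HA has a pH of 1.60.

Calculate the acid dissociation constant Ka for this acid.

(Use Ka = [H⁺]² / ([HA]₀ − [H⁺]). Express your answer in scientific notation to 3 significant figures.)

[H⁺] = 10^(−pH) = 10^(−1.60) = 2.512e-02 M. For HA ⇌ H⁺ + A⁻, Ka = [H⁺][A⁻]/[HA] = [H⁺]² / ([HA]₀ − [H⁺]) = (2.512e-02)² / (0.095 − 2.512e-02) = 9.03e-03.

K_a = 9.03e-03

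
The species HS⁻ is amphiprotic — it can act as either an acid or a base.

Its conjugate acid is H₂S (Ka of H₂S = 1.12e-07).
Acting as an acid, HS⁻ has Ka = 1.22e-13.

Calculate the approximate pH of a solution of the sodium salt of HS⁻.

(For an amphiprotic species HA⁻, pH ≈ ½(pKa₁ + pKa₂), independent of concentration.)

pKa₁ = -log(1.12e-07) = 6.95; pKa₂ = -log(1.22e-13) = 12.91. For an amphiprotic species, pH ≈ ½(pKa₁ + pKa₂) = ½(6.95 + 12.91) = 9.93.

pH = 9.93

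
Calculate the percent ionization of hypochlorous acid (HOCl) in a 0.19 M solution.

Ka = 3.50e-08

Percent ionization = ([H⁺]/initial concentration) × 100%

Using Ka equilibrium: x² + Ka×x - Ka×C = 0. Solving: [H⁺] = 8.1530e-05. Percent = (8.1530e-05/0.19) × 100

Percent ionization = 0.0429%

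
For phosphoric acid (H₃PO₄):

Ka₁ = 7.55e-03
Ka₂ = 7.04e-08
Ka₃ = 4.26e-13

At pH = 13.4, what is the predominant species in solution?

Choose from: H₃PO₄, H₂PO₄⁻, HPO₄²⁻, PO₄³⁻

pKa₁ = 2.12, pKa₂ = 7.15, pKa₃ = 12.37. For a polyprotic acid the predominant species crosses at each pKa: below pKa_n the protonated form dominates, above it the deprotonated form does. At pH = 13.4, the predominant species is PO₄³⁻.

PO₄³⁻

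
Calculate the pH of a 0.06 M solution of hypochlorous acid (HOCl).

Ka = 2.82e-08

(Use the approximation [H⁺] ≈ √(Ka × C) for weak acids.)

[H⁺] = √(Ka × C) = √(2.82e-08 × 0.06) = 4.1134e-05. pH = -log(4.1134e-05)

pH = 4.39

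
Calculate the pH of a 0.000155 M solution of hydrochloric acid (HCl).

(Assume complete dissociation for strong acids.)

[H⁺] = 0.000155 M for strong acid. pH = -log[H⁺] = -log(0.000155)

pH = 3.81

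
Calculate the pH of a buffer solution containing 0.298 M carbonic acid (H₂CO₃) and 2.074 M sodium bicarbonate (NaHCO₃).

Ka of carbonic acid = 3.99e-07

pKa = -log(3.99e-07) = 6.40. pH = pKa + log([A⁻]/[HA]) = 6.40 + log(2.074/0.298)

pH = 7.24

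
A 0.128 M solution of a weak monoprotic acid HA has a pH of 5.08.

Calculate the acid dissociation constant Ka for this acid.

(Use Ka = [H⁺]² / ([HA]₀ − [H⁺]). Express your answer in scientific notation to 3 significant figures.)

[H⁺] = 10^(−pH) = 10^(−5.08) = 8.318e-06 M. For HA ⇌ H⁺ + A⁻, Ka = [H⁺][A⁻]/[HA] = [H⁺]² / ([HA]₀ − [H⁺]) = (8.318e-06)² / (0.128 − 8.318e-06) = 5.41e-10.

K_a = 5.41e-10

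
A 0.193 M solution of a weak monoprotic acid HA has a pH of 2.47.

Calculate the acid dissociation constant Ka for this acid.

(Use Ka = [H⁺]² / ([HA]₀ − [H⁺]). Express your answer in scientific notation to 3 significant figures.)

[H⁺] = 10^(−pH) = 10^(−2.47) = 3.388e-03 M. For HA ⇌ H⁺ + A⁻, Ka = [H⁺][A⁻]/[HA] = [H⁺]² / ([HA]₀ − [H⁺]) = (3.388e-03)² / (0.193 − 3.388e-03) = 6.06e-05.

K_a = 6.06e-05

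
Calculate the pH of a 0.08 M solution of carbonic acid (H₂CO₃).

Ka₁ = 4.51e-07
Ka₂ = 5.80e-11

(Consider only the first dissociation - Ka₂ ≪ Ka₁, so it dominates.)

First dissociation dominates. From Ka₁ = [H⁺][HA⁻]/[H₂A], x² + Ka₁·x − Ka₁·C = 0 with C = 0.08 M and Ka₁ = 4.51e-07. Solving: [H⁺] = (−Ka₁ + √(Ka₁² + 4·Ka₁·C)) / 2 = 1.8972e-04 M. pH = -log(1.8972e-04) = 3.72.

pH = 3.72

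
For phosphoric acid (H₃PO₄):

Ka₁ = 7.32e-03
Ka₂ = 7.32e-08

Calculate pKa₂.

pKa₂ = -log(Ka₂) = -log(7.32e-08) = 7.14.

pK_{a2} = 7.14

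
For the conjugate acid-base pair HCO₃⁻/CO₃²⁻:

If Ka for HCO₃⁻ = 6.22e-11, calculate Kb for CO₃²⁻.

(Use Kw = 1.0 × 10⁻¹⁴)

For a conjugate pair Ka × Kb = Kw, so Kb = Kw/Ka = 1.0 × 10⁻¹⁴ / 6.22e-11 = 1.61e-04.

K_b = 1.61e-04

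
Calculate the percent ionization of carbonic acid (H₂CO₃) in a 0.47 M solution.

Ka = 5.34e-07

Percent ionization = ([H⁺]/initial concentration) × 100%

Using Ka equilibrium: x² + Ka×x - Ka×C = 0. Solving: [H⁺] = 5.0071e-04. Percent = (5.0071e-04/0.47) × 100

Percent ionization = 0.107%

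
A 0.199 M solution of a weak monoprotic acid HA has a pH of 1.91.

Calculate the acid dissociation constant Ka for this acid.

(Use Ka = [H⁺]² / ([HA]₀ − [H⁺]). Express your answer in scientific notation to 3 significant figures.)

[H⁺] = 10^(−pH) = 10^(−1.91) = 1.230e-02 M. For HA ⇌ H⁺ + A⁻, Ka = [H⁺][A⁻]/[HA] = [H⁺]² / ([HA]₀ − [H⁺]) = (1.230e-02)² / (0.199 − 1.230e-02) = 8.11e-04.

K_a = 8.11e-04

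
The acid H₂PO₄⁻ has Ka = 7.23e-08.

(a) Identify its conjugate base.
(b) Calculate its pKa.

(a) The conjugate base is formed by removing one H⁺ from H₂PO₄⁻, giving HPO₄²⁻. (b) pKa = -log(Ka) = -log(7.23e-08) = 7.14.

Conjugate base: HPO₄²⁻; pK_a = 7.14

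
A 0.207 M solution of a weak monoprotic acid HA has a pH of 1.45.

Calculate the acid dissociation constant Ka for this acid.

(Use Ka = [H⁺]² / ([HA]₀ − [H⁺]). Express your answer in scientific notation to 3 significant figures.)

[H⁺] = 10^(−pH) = 10^(−1.45) = 3.548e-02 M. For HA ⇌ H⁺ + A⁻, Ka = [H⁺][A⁻]/[HA] = [H⁺]² / ([HA]₀ − [H⁺]) = (3.548e-02)² / (0.207 − 3.548e-02) = 7.34e-03.

K_a = 7.34e-03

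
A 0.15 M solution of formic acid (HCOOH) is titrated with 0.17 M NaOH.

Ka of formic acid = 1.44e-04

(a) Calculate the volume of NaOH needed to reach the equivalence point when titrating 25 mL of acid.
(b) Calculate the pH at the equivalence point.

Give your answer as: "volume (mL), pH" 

moles acid = 0.15 × 25/1000 = 0.00375 mol; V_base = moles/0.17 × 1000 = 22.1 mL. At equivalence only the conjugate base is present: [A⁻] = 0.00375/0.047 = 7.9687e-02 M. Kb = Kw/Ka = 6.94e-11; [OH⁻] = √(Kb × [A⁻]) = 2.3524e-06; pOH = 5.63; pH = 14 - pOH = 8.37.

V = 22.1 mL, pH = 8.37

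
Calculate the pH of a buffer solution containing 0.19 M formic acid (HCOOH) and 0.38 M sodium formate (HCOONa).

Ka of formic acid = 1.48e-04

pKa = -log(1.48e-04) = 3.83. pH = pKa + log([A⁻]/[HA]) = 3.83 + log(0.38/0.19)

pH = 4.13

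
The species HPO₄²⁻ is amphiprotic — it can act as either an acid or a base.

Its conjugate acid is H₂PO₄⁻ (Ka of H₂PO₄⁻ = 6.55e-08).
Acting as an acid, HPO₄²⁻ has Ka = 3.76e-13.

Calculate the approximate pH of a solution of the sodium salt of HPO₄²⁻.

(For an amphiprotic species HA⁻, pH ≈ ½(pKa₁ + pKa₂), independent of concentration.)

pKa₁ = -log(6.55e-08) = 7.18; pKa₂ = -log(3.76e-13) = 12.42. For an amphiprotic species, pH ≈ ½(pKa₁ + pKa₂) = ½(7.18 + 12.42) = 9.80.

pH = 9.80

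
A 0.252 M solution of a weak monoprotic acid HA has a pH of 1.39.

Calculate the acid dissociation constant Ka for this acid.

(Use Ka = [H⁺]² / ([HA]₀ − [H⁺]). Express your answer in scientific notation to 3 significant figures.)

[H⁺] = 10^(−pH) = 10^(−1.39) = 4.074e-02 M. For HA ⇌ H⁺ + A⁻, Ka = [H⁺][A⁻]/[HA] = [H⁺]² / ([HA]₀ − [H⁺]) = (4.074e-02)² / (0.252 − 4.074e-02) = 7.86e-03.

K_a = 7.86e-03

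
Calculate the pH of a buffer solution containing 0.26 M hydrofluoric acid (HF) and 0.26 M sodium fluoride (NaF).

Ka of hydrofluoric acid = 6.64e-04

pKa = -log(6.64e-04) = 3.18. pH = pKa + log([A⁻]/[HA]) = 3.18 + log(0.26/0.26)

pH = 3.18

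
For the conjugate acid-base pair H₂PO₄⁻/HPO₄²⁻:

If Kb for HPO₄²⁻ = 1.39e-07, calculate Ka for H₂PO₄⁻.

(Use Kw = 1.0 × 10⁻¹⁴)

For a conjugate pair Ka × Kb = Kw, so Ka = Kw/Kb = 1.0 × 10⁻¹⁴ / 1.39e-07 = 7.19e-08.

K_a = 7.19e-08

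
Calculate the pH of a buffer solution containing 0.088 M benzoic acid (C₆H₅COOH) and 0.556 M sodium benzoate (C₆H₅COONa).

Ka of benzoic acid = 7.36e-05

pKa = -log(7.36e-05) = 4.13. pH = pKa + log([A⁻]/[HA]) = 4.13 + log(0.556/0.088)

pH = 4.93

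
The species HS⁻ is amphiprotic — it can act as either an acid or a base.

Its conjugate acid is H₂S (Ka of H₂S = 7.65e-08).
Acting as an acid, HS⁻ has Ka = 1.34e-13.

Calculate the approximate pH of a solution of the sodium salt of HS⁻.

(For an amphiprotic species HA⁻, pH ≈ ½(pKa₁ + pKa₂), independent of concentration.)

pKa₁ = -log(7.65e-08) = 7.12; pKa₂ = -log(1.34e-13) = 12.87. For an amphiprotic species, pH ≈ ½(pKa₁ + pKa₂) = ½(7.12 + 12.87) = 9.99.

pH = 9.99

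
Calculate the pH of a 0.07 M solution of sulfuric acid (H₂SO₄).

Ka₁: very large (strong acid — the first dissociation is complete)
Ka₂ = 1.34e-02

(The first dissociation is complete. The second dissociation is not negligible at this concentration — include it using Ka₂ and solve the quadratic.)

First dissociation is complete: [H⁺]₀ = [HSO₄⁻]₀ = C = 0.07 M. Second dissociation HSO₄⁻ ⇌ H⁺ + SO₄²⁻: let x = [SO₄²⁻]. Ka₂ = (C + x)·x / (C − x) = 1.34e-02 → x² + (C + Ka₂)·x − Ka₂·C = 0 → x² + 0.08340·x − 9.380e-04 = 0. x = (−0.08340 + √(0.08340² + 4 × 9.380e-04)) / 2 = 1.0039e-02 M. [H⁺] = C + x = 0.07 + 1.0039e-02 = 8.0039e-02 M. pH = -log(8.0039e-02) = 1.10.

pH = 1.10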